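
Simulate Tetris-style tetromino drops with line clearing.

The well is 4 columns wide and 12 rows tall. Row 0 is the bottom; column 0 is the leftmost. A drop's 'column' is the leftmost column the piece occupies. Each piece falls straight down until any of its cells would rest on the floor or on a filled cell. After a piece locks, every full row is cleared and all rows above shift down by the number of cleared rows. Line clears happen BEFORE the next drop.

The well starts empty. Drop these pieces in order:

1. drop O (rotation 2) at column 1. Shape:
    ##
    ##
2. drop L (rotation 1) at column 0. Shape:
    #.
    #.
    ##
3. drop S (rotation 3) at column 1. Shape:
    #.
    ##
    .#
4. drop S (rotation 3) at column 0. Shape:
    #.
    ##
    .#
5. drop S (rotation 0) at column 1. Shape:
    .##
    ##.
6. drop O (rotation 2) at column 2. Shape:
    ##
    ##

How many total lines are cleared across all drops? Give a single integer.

Answer: 0

Derivation:
Drop 1: O rot2 at col 1 lands with bottom-row=0; cleared 0 line(s) (total 0); column heights now [0 2 2 0], max=2
Drop 2: L rot1 at col 0 lands with bottom-row=2; cleared 0 line(s) (total 0); column heights now [5 3 2 0], max=5
Drop 3: S rot3 at col 1 lands with bottom-row=2; cleared 0 line(s) (total 0); column heights now [5 5 4 0], max=5
Drop 4: S rot3 at col 0 lands with bottom-row=5; cleared 0 line(s) (total 0); column heights now [8 7 4 0], max=8
Drop 5: S rot0 at col 1 lands with bottom-row=7; cleared 0 line(s) (total 0); column heights now [8 8 9 9], max=9
Drop 6: O rot2 at col 2 lands with bottom-row=9; cleared 0 line(s) (total 0); column heights now [8 8 11 11], max=11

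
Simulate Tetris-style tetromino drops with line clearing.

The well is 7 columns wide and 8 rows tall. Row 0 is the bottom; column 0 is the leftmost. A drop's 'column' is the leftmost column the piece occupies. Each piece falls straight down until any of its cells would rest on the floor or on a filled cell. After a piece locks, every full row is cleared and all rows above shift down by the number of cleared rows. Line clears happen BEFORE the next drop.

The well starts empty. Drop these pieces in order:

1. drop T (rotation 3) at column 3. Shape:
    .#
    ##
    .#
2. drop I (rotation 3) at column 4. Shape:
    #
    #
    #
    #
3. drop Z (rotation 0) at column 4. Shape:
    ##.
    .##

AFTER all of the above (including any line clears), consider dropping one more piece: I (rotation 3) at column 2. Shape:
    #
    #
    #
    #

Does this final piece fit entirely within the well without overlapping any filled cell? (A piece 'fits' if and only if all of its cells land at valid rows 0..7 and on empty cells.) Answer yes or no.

Answer: yes

Derivation:
Drop 1: T rot3 at col 3 lands with bottom-row=0; cleared 0 line(s) (total 0); column heights now [0 0 0 2 3 0 0], max=3
Drop 2: I rot3 at col 4 lands with bottom-row=3; cleared 0 line(s) (total 0); column heights now [0 0 0 2 7 0 0], max=7
Drop 3: Z rot0 at col 4 lands with bottom-row=6; cleared 0 line(s) (total 0); column heights now [0 0 0 2 8 8 7], max=8
Test piece I rot3 at col 2 (width 1): heights before test = [0 0 0 2 8 8 7]; fits = True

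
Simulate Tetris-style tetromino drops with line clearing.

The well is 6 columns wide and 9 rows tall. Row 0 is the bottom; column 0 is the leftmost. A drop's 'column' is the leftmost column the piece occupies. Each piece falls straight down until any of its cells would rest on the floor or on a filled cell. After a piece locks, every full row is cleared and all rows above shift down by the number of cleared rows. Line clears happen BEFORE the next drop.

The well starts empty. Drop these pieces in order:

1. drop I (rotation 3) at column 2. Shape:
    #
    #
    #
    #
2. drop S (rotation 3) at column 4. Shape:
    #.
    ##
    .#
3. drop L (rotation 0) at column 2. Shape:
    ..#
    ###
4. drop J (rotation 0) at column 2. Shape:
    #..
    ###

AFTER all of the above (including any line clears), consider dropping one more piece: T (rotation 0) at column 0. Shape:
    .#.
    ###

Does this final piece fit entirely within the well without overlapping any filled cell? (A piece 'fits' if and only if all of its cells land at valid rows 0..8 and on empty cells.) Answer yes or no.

Answer: no

Derivation:
Drop 1: I rot3 at col 2 lands with bottom-row=0; cleared 0 line(s) (total 0); column heights now [0 0 4 0 0 0], max=4
Drop 2: S rot3 at col 4 lands with bottom-row=0; cleared 0 line(s) (total 0); column heights now [0 0 4 0 3 2], max=4
Drop 3: L rot0 at col 2 lands with bottom-row=4; cleared 0 line(s) (total 0); column heights now [0 0 5 5 6 2], max=6
Drop 4: J rot0 at col 2 lands with bottom-row=6; cleared 0 line(s) (total 0); column heights now [0 0 8 7 7 2], max=8
Test piece T rot0 at col 0 (width 3): heights before test = [0 0 8 7 7 2]; fits = False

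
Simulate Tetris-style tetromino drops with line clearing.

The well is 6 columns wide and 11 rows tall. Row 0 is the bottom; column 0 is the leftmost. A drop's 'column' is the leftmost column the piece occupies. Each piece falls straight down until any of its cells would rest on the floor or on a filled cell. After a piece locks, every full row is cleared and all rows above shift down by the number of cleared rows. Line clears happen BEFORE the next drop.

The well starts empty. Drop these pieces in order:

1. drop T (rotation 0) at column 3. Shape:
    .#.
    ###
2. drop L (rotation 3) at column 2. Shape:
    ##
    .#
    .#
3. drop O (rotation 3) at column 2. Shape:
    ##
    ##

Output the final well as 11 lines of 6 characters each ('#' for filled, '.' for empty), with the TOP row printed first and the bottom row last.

Drop 1: T rot0 at col 3 lands with bottom-row=0; cleared 0 line(s) (total 0); column heights now [0 0 0 1 2 1], max=2
Drop 2: L rot3 at col 2 lands with bottom-row=1; cleared 0 line(s) (total 0); column heights now [0 0 4 4 2 1], max=4
Drop 3: O rot3 at col 2 lands with bottom-row=4; cleared 0 line(s) (total 0); column heights now [0 0 6 6 2 1], max=6

Answer: ......
......
......
......
......
..##..
..##..
..##..
...#..
...##.
...###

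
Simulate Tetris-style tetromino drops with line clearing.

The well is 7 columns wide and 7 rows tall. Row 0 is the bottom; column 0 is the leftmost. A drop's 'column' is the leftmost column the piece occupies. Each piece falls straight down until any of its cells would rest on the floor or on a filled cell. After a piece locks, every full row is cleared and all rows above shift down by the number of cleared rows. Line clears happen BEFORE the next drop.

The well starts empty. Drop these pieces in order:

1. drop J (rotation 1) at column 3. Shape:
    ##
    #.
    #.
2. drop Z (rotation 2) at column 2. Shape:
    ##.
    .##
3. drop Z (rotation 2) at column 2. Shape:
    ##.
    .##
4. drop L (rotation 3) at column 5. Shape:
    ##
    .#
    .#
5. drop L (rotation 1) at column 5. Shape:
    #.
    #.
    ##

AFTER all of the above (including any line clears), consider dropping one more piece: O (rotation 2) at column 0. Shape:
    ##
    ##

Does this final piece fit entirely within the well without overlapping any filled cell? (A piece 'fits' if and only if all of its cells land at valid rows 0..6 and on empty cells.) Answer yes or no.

Drop 1: J rot1 at col 3 lands with bottom-row=0; cleared 0 line(s) (total 0); column heights now [0 0 0 3 3 0 0], max=3
Drop 2: Z rot2 at col 2 lands with bottom-row=3; cleared 0 line(s) (total 0); column heights now [0 0 5 5 4 0 0], max=5
Drop 3: Z rot2 at col 2 lands with bottom-row=5; cleared 0 line(s) (total 0); column heights now [0 0 7 7 6 0 0], max=7
Drop 4: L rot3 at col 5 lands with bottom-row=0; cleared 0 line(s) (total 0); column heights now [0 0 7 7 6 3 3], max=7
Drop 5: L rot1 at col 5 lands with bottom-row=3; cleared 0 line(s) (total 0); column heights now [0 0 7 7 6 6 4], max=7
Test piece O rot2 at col 0 (width 2): heights before test = [0 0 7 7 6 6 4]; fits = True

Answer: yes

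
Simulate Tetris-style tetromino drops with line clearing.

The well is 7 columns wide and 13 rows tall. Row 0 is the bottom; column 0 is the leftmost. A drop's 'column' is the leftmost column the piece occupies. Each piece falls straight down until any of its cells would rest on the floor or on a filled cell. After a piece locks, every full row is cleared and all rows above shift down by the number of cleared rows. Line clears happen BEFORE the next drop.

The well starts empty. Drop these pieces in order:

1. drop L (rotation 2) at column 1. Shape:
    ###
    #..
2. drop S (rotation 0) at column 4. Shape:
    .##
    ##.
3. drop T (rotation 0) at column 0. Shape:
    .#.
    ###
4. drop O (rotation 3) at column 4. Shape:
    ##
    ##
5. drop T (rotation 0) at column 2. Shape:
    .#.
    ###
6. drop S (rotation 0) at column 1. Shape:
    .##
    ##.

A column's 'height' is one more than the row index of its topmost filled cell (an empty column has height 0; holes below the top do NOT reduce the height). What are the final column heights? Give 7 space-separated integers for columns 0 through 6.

Drop 1: L rot2 at col 1 lands with bottom-row=0; cleared 0 line(s) (total 0); column heights now [0 2 2 2 0 0 0], max=2
Drop 2: S rot0 at col 4 lands with bottom-row=0; cleared 0 line(s) (total 0); column heights now [0 2 2 2 1 2 2], max=2
Drop 3: T rot0 at col 0 lands with bottom-row=2; cleared 0 line(s) (total 0); column heights now [3 4 3 2 1 2 2], max=4
Drop 4: O rot3 at col 4 lands with bottom-row=2; cleared 0 line(s) (total 0); column heights now [3 4 3 2 4 4 2], max=4
Drop 5: T rot0 at col 2 lands with bottom-row=4; cleared 0 line(s) (total 0); column heights now [3 4 5 6 5 4 2], max=6
Drop 6: S rot0 at col 1 lands with bottom-row=5; cleared 0 line(s) (total 0); column heights now [3 6 7 7 5 4 2], max=7

Answer: 3 6 7 7 5 4 2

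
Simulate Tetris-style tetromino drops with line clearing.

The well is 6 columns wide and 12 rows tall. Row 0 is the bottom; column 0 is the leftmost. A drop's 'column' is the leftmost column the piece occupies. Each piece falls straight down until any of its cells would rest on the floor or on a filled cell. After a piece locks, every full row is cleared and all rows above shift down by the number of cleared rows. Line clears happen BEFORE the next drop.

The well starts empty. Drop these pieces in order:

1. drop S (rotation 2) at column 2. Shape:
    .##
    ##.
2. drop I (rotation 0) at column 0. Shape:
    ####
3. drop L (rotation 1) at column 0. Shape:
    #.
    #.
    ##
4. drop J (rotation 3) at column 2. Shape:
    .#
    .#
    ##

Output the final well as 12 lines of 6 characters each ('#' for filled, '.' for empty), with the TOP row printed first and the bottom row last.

Drop 1: S rot2 at col 2 lands with bottom-row=0; cleared 0 line(s) (total 0); column heights now [0 0 1 2 2 0], max=2
Drop 2: I rot0 at col 0 lands with bottom-row=2; cleared 0 line(s) (total 0); column heights now [3 3 3 3 2 0], max=3
Drop 3: L rot1 at col 0 lands with bottom-row=3; cleared 0 line(s) (total 0); column heights now [6 4 3 3 2 0], max=6
Drop 4: J rot3 at col 2 lands with bottom-row=3; cleared 0 line(s) (total 0); column heights now [6 4 4 6 2 0], max=6

Answer: ......
......
......
......
......
......
#..#..
#..#..
####..
####..
...##.
..##..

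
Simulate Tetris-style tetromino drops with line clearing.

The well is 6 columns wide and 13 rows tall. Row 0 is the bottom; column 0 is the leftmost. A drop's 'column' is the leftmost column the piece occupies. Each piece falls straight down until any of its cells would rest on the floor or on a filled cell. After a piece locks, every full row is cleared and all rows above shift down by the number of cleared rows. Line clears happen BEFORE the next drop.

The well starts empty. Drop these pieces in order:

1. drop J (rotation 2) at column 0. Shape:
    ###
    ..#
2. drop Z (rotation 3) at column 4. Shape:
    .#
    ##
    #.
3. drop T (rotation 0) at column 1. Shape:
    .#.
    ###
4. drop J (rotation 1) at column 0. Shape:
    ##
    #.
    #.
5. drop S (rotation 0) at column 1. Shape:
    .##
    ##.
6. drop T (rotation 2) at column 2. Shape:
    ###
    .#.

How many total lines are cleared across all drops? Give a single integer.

Drop 1: J rot2 at col 0 lands with bottom-row=0; cleared 0 line(s) (total 0); column heights now [2 2 2 0 0 0], max=2
Drop 2: Z rot3 at col 4 lands with bottom-row=0; cleared 0 line(s) (total 0); column heights now [2 2 2 0 2 3], max=3
Drop 3: T rot0 at col 1 lands with bottom-row=2; cleared 0 line(s) (total 0); column heights now [2 3 4 3 2 3], max=4
Drop 4: J rot1 at col 0 lands with bottom-row=2; cleared 0 line(s) (total 0); column heights now [5 5 4 3 2 3], max=5
Drop 5: S rot0 at col 1 lands with bottom-row=5; cleared 0 line(s) (total 0); column heights now [5 6 7 7 2 3], max=7
Drop 6: T rot2 at col 2 lands with bottom-row=7; cleared 0 line(s) (total 0); column heights now [5 6 9 9 9 3], max=9

Answer: 0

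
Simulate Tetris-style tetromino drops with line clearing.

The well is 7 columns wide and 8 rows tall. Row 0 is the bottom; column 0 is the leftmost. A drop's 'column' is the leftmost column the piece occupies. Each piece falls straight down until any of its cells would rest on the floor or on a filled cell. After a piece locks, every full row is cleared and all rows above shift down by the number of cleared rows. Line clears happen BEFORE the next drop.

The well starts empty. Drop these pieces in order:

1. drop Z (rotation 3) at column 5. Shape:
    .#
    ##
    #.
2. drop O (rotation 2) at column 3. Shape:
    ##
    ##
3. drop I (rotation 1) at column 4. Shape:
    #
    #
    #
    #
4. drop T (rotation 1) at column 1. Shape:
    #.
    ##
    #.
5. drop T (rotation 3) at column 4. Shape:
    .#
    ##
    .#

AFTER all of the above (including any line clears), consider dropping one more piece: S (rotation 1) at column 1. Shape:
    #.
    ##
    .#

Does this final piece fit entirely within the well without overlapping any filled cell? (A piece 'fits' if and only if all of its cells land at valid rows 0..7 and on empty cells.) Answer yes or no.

Drop 1: Z rot3 at col 5 lands with bottom-row=0; cleared 0 line(s) (total 0); column heights now [0 0 0 0 0 2 3], max=3
Drop 2: O rot2 at col 3 lands with bottom-row=0; cleared 0 line(s) (total 0); column heights now [0 0 0 2 2 2 3], max=3
Drop 3: I rot1 at col 4 lands with bottom-row=2; cleared 0 line(s) (total 0); column heights now [0 0 0 2 6 2 3], max=6
Drop 4: T rot1 at col 1 lands with bottom-row=0; cleared 0 line(s) (total 0); column heights now [0 3 2 2 6 2 3], max=6
Drop 5: T rot3 at col 4 lands with bottom-row=5; cleared 0 line(s) (total 0); column heights now [0 3 2 2 7 8 3], max=8
Test piece S rot1 at col 1 (width 2): heights before test = [0 3 2 2 7 8 3]; fits = True

Answer: yes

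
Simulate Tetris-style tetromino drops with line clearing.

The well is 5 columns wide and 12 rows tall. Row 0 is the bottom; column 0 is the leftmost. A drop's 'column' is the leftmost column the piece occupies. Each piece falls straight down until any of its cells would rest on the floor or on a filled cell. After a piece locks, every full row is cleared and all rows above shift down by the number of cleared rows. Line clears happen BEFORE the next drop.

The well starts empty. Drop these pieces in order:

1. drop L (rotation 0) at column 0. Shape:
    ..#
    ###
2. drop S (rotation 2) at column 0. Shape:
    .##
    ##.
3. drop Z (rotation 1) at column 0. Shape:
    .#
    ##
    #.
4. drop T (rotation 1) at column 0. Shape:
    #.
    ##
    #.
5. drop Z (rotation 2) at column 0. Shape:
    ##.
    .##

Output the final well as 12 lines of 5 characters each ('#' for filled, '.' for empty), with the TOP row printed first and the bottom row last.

Answer: .....
.....
.....
.....
##...
###..
##...
##...
##...
###..
###..
###..

Derivation:
Drop 1: L rot0 at col 0 lands with bottom-row=0; cleared 0 line(s) (total 0); column heights now [1 1 2 0 0], max=2
Drop 2: S rot2 at col 0 lands with bottom-row=1; cleared 0 line(s) (total 0); column heights now [2 3 3 0 0], max=3
Drop 3: Z rot1 at col 0 lands with bottom-row=2; cleared 0 line(s) (total 0); column heights now [4 5 3 0 0], max=5
Drop 4: T rot1 at col 0 lands with bottom-row=4; cleared 0 line(s) (total 0); column heights now [7 6 3 0 0], max=7
Drop 5: Z rot2 at col 0 lands with bottom-row=6; cleared 0 line(s) (total 0); column heights now [8 8 7 0 0], max=8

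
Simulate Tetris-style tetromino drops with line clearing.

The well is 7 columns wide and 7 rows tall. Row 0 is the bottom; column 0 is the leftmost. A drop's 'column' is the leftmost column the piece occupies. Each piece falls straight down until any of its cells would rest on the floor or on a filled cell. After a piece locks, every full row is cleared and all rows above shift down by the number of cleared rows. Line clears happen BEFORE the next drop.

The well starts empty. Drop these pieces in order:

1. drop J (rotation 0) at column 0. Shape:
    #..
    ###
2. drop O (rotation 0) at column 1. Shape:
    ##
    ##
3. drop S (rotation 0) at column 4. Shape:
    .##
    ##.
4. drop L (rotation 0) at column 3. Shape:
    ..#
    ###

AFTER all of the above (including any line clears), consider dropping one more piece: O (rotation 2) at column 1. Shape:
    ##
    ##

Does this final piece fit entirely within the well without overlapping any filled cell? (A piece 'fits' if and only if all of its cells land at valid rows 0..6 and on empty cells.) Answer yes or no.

Drop 1: J rot0 at col 0 lands with bottom-row=0; cleared 0 line(s) (total 0); column heights now [2 1 1 0 0 0 0], max=2
Drop 2: O rot0 at col 1 lands with bottom-row=1; cleared 0 line(s) (total 0); column heights now [2 3 3 0 0 0 0], max=3
Drop 3: S rot0 at col 4 lands with bottom-row=0; cleared 0 line(s) (total 0); column heights now [2 3 3 0 1 2 2], max=3
Drop 4: L rot0 at col 3 lands with bottom-row=2; cleared 0 line(s) (total 0); column heights now [2 3 3 3 3 4 2], max=4
Test piece O rot2 at col 1 (width 2): heights before test = [2 3 3 3 3 4 2]; fits = True

Answer: yes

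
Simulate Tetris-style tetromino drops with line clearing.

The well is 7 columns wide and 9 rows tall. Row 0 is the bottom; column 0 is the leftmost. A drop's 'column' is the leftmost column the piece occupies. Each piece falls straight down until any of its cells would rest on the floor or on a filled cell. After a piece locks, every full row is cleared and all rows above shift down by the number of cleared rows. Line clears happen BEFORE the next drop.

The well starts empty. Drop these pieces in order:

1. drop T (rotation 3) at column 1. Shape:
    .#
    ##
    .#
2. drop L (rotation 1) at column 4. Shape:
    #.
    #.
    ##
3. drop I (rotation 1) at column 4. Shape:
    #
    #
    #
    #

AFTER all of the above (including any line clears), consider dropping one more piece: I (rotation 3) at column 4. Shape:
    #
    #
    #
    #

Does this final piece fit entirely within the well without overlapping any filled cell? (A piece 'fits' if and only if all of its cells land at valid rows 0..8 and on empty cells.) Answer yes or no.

Drop 1: T rot3 at col 1 lands with bottom-row=0; cleared 0 line(s) (total 0); column heights now [0 2 3 0 0 0 0], max=3
Drop 2: L rot1 at col 4 lands with bottom-row=0; cleared 0 line(s) (total 0); column heights now [0 2 3 0 3 1 0], max=3
Drop 3: I rot1 at col 4 lands with bottom-row=3; cleared 0 line(s) (total 0); column heights now [0 2 3 0 7 1 0], max=7
Test piece I rot3 at col 4 (width 1): heights before test = [0 2 3 0 7 1 0]; fits = False

Answer: no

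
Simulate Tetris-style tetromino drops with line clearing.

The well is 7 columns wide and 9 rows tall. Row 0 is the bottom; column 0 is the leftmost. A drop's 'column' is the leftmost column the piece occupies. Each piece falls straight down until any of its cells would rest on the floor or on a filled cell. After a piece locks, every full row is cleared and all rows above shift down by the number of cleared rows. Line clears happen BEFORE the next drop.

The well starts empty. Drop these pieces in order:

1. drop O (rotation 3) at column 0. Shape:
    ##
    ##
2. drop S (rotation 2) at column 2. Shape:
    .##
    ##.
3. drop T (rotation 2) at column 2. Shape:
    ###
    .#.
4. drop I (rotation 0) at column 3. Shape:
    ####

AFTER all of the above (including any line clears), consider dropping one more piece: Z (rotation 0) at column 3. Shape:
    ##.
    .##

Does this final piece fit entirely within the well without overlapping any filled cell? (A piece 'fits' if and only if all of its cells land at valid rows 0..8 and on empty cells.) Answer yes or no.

Answer: yes

Derivation:
Drop 1: O rot3 at col 0 lands with bottom-row=0; cleared 0 line(s) (total 0); column heights now [2 2 0 0 0 0 0], max=2
Drop 2: S rot2 at col 2 lands with bottom-row=0; cleared 0 line(s) (total 0); column heights now [2 2 1 2 2 0 0], max=2
Drop 3: T rot2 at col 2 lands with bottom-row=2; cleared 0 line(s) (total 0); column heights now [2 2 4 4 4 0 0], max=4
Drop 4: I rot0 at col 3 lands with bottom-row=4; cleared 0 line(s) (total 0); column heights now [2 2 4 5 5 5 5], max=5
Test piece Z rot0 at col 3 (width 3): heights before test = [2 2 4 5 5 5 5]; fits = True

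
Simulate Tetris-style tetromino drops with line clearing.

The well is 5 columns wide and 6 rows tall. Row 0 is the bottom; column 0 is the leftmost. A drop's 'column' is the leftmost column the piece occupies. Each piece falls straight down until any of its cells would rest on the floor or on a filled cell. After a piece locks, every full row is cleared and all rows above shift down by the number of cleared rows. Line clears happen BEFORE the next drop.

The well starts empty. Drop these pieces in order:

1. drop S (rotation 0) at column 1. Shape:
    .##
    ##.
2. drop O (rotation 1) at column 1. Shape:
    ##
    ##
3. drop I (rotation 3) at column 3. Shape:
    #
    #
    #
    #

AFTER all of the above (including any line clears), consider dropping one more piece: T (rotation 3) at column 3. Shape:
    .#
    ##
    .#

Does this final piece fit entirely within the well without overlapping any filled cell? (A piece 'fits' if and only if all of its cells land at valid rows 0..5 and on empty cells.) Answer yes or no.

Answer: no

Derivation:
Drop 1: S rot0 at col 1 lands with bottom-row=0; cleared 0 line(s) (total 0); column heights now [0 1 2 2 0], max=2
Drop 2: O rot1 at col 1 lands with bottom-row=2; cleared 0 line(s) (total 0); column heights now [0 4 4 2 0], max=4
Drop 3: I rot3 at col 3 lands with bottom-row=2; cleared 0 line(s) (total 0); column heights now [0 4 4 6 0], max=6
Test piece T rot3 at col 3 (width 2): heights before test = [0 4 4 6 0]; fits = False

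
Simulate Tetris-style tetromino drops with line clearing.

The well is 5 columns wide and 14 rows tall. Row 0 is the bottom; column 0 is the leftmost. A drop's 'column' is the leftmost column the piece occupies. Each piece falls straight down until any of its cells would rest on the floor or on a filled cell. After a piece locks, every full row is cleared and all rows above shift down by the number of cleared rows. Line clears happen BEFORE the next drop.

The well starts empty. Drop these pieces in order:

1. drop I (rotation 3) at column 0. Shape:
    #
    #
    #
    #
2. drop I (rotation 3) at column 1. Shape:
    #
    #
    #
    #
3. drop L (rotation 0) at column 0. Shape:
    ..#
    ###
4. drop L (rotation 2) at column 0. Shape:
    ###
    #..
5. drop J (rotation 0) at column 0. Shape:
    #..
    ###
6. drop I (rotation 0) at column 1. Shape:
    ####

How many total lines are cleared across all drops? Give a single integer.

Drop 1: I rot3 at col 0 lands with bottom-row=0; cleared 0 line(s) (total 0); column heights now [4 0 0 0 0], max=4
Drop 2: I rot3 at col 1 lands with bottom-row=0; cleared 0 line(s) (total 0); column heights now [4 4 0 0 0], max=4
Drop 3: L rot0 at col 0 lands with bottom-row=4; cleared 0 line(s) (total 0); column heights now [5 5 6 0 0], max=6
Drop 4: L rot2 at col 0 lands with bottom-row=5; cleared 0 line(s) (total 0); column heights now [7 7 7 0 0], max=7
Drop 5: J rot0 at col 0 lands with bottom-row=7; cleared 0 line(s) (total 0); column heights now [9 8 8 0 0], max=9
Drop 6: I rot0 at col 1 lands with bottom-row=8; cleared 1 line(s) (total 1); column heights now [8 8 8 0 0], max=8

Answer: 1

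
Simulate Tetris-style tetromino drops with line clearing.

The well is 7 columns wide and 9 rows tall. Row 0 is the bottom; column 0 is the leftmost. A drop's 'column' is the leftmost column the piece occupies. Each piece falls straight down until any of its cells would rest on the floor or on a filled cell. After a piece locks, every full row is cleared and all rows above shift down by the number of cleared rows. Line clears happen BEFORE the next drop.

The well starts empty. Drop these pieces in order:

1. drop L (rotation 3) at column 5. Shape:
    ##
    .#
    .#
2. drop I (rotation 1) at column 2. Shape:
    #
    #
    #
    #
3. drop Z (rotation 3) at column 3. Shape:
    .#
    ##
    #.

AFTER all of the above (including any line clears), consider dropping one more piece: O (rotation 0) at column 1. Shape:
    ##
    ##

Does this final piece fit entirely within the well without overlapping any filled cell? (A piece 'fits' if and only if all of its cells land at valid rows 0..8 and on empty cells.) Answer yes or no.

Answer: yes

Derivation:
Drop 1: L rot3 at col 5 lands with bottom-row=0; cleared 0 line(s) (total 0); column heights now [0 0 0 0 0 3 3], max=3
Drop 2: I rot1 at col 2 lands with bottom-row=0; cleared 0 line(s) (total 0); column heights now [0 0 4 0 0 3 3], max=4
Drop 3: Z rot3 at col 3 lands with bottom-row=0; cleared 0 line(s) (total 0); column heights now [0 0 4 2 3 3 3], max=4
Test piece O rot0 at col 1 (width 2): heights before test = [0 0 4 2 3 3 3]; fits = True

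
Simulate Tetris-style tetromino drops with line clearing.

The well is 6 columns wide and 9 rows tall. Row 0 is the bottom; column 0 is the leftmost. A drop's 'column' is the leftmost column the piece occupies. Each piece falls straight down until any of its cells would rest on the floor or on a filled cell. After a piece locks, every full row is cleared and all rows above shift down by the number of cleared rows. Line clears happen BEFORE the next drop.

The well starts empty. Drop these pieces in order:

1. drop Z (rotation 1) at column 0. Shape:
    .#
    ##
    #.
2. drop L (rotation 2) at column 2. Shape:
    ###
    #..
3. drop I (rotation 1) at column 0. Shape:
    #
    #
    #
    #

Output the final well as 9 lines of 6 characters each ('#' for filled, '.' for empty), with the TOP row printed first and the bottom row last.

Answer: ......
......
......
#.....
#.....
#.....
##....
#####.
#.#...

Derivation:
Drop 1: Z rot1 at col 0 lands with bottom-row=0; cleared 0 line(s) (total 0); column heights now [2 3 0 0 0 0], max=3
Drop 2: L rot2 at col 2 lands with bottom-row=0; cleared 0 line(s) (total 0); column heights now [2 3 2 2 2 0], max=3
Drop 3: I rot1 at col 0 lands with bottom-row=2; cleared 0 line(s) (total 0); column heights now [6 3 2 2 2 0], max=6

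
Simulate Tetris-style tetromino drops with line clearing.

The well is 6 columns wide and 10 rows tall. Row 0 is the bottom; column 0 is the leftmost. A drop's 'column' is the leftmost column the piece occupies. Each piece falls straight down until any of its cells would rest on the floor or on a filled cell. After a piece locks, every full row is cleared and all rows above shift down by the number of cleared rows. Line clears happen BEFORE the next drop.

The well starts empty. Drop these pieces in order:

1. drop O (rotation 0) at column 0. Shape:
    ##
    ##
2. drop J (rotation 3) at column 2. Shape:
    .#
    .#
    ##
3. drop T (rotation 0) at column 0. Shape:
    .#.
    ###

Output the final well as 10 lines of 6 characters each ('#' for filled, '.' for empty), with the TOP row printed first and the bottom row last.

Answer: ......
......
......
......
......
......
.#....
####..
##.#..
####..

Derivation:
Drop 1: O rot0 at col 0 lands with bottom-row=0; cleared 0 line(s) (total 0); column heights now [2 2 0 0 0 0], max=2
Drop 2: J rot3 at col 2 lands with bottom-row=0; cleared 0 line(s) (total 0); column heights now [2 2 1 3 0 0], max=3
Drop 3: T rot0 at col 0 lands with bottom-row=2; cleared 0 line(s) (total 0); column heights now [3 4 3 3 0 0], max=4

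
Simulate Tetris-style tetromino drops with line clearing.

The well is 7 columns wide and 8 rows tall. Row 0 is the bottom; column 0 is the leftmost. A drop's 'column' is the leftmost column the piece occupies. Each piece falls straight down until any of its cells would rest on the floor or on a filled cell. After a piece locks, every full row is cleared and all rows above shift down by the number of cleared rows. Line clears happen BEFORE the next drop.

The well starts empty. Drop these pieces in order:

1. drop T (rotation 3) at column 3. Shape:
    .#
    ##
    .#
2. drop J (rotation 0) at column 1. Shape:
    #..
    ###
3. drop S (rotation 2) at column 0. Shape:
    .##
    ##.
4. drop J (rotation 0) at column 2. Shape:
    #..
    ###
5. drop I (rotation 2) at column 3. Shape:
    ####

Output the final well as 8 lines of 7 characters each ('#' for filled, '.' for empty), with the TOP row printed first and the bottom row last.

Drop 1: T rot3 at col 3 lands with bottom-row=0; cleared 0 line(s) (total 0); column heights now [0 0 0 2 3 0 0], max=3
Drop 2: J rot0 at col 1 lands with bottom-row=2; cleared 0 line(s) (total 0); column heights now [0 4 3 3 3 0 0], max=4
Drop 3: S rot2 at col 0 lands with bottom-row=4; cleared 0 line(s) (total 0); column heights now [5 6 6 3 3 0 0], max=6
Drop 4: J rot0 at col 2 lands with bottom-row=6; cleared 0 line(s) (total 0); column heights now [5 6 8 7 7 0 0], max=8
Drop 5: I rot2 at col 3 lands with bottom-row=7; cleared 0 line(s) (total 0); column heights now [5 6 8 8 8 8 8], max=8

Answer: ..#####
..###..
.##....
##.....
.#.....
.####..
...##..
....#..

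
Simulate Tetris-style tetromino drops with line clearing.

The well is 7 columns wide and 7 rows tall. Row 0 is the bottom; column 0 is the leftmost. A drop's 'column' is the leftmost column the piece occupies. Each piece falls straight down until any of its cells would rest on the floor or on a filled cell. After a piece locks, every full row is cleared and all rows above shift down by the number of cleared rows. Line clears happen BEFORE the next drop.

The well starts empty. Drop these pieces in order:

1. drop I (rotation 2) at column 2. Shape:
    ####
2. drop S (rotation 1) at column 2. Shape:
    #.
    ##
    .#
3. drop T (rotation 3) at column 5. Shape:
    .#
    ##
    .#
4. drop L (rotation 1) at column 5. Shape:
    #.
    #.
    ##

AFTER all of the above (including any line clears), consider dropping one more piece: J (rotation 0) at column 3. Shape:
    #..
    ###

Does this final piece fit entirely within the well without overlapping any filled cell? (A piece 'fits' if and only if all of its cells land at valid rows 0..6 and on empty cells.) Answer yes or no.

Answer: no

Derivation:
Drop 1: I rot2 at col 2 lands with bottom-row=0; cleared 0 line(s) (total 0); column heights now [0 0 1 1 1 1 0], max=1
Drop 2: S rot1 at col 2 lands with bottom-row=1; cleared 0 line(s) (total 0); column heights now [0 0 4 3 1 1 0], max=4
Drop 3: T rot3 at col 5 lands with bottom-row=0; cleared 0 line(s) (total 0); column heights now [0 0 4 3 1 2 3], max=4
Drop 4: L rot1 at col 5 lands with bottom-row=3; cleared 0 line(s) (total 0); column heights now [0 0 4 3 1 6 4], max=6
Test piece J rot0 at col 3 (width 3): heights before test = [0 0 4 3 1 6 4]; fits = False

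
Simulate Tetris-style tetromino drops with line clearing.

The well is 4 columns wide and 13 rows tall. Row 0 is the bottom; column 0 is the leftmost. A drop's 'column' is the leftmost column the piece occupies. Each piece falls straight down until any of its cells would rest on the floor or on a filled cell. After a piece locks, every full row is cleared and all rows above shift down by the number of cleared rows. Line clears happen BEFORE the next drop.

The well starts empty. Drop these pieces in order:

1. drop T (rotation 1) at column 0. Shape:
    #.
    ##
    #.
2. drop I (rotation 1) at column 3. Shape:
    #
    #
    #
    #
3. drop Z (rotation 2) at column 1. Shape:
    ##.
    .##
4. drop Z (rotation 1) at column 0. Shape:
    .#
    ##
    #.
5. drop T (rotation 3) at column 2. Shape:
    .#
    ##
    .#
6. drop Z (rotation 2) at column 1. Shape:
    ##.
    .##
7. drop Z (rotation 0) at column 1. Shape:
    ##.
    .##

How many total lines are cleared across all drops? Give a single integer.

Answer: 2

Derivation:
Drop 1: T rot1 at col 0 lands with bottom-row=0; cleared 0 line(s) (total 0); column heights now [3 2 0 0], max=3
Drop 2: I rot1 at col 3 lands with bottom-row=0; cleared 0 line(s) (total 0); column heights now [3 2 0 4], max=4
Drop 3: Z rot2 at col 1 lands with bottom-row=4; cleared 0 line(s) (total 0); column heights now [3 6 6 5], max=6
Drop 4: Z rot1 at col 0 lands with bottom-row=5; cleared 0 line(s) (total 0); column heights now [7 8 6 5], max=8
Drop 5: T rot3 at col 2 lands with bottom-row=5; cleared 2 line(s) (total 2); column heights now [3 6 5 6], max=6
Drop 6: Z rot2 at col 1 lands with bottom-row=6; cleared 0 line(s) (total 2); column heights now [3 8 8 7], max=8
Drop 7: Z rot0 at col 1 lands with bottom-row=8; cleared 0 line(s) (total 2); column heights now [3 10 10 9], max=10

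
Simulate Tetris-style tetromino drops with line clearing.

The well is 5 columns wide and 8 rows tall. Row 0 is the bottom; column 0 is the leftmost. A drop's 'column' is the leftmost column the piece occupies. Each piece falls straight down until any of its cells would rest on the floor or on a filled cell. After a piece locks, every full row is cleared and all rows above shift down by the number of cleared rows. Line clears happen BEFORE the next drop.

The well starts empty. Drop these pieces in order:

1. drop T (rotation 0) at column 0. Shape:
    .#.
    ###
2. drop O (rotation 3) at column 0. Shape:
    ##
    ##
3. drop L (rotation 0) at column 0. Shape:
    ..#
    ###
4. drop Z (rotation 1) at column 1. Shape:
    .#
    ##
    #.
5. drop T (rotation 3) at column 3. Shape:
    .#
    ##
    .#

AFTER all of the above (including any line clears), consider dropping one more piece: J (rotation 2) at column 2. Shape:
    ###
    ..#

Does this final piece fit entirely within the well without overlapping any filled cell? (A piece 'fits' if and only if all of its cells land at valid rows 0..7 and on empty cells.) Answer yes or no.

Drop 1: T rot0 at col 0 lands with bottom-row=0; cleared 0 line(s) (total 0); column heights now [1 2 1 0 0], max=2
Drop 2: O rot3 at col 0 lands with bottom-row=2; cleared 0 line(s) (total 0); column heights now [4 4 1 0 0], max=4
Drop 3: L rot0 at col 0 lands with bottom-row=4; cleared 0 line(s) (total 0); column heights now [5 5 6 0 0], max=6
Drop 4: Z rot1 at col 1 lands with bottom-row=5; cleared 0 line(s) (total 0); column heights now [5 7 8 0 0], max=8
Drop 5: T rot3 at col 3 lands with bottom-row=0; cleared 0 line(s) (total 0); column heights now [5 7 8 2 3], max=8
Test piece J rot2 at col 2 (width 3): heights before test = [5 7 8 2 3]; fits = False

Answer: no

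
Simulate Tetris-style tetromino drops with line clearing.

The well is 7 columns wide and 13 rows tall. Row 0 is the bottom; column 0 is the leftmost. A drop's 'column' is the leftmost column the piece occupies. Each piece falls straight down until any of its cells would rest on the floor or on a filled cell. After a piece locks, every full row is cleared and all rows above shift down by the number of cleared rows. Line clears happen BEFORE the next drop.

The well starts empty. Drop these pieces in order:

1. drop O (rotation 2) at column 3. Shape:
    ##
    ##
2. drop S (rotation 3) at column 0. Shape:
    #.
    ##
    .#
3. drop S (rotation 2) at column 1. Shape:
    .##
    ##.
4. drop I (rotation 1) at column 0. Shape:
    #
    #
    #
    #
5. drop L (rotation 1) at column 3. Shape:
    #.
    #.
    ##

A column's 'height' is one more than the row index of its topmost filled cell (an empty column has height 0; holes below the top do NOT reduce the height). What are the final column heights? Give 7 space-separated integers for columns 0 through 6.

Answer: 7 3 4 7 5 0 0

Derivation:
Drop 1: O rot2 at col 3 lands with bottom-row=0; cleared 0 line(s) (total 0); column heights now [0 0 0 2 2 0 0], max=2
Drop 2: S rot3 at col 0 lands with bottom-row=0; cleared 0 line(s) (total 0); column heights now [3 2 0 2 2 0 0], max=3
Drop 3: S rot2 at col 1 lands with bottom-row=2; cleared 0 line(s) (total 0); column heights now [3 3 4 4 2 0 0], max=4
Drop 4: I rot1 at col 0 lands with bottom-row=3; cleared 0 line(s) (total 0); column heights now [7 3 4 4 2 0 0], max=7
Drop 5: L rot1 at col 3 lands with bottom-row=4; cleared 0 line(s) (total 0); column heights now [7 3 4 7 5 0 0], max=7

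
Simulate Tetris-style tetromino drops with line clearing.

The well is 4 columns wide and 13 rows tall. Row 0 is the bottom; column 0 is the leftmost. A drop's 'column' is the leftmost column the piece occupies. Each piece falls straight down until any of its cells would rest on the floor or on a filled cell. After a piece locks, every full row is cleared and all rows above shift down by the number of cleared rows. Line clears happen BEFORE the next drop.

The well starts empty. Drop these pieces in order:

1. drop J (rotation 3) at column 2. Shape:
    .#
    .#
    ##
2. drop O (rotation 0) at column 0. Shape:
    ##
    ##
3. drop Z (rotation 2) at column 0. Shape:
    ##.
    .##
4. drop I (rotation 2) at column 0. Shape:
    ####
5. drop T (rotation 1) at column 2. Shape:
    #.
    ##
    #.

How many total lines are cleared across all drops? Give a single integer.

Answer: 2

Derivation:
Drop 1: J rot3 at col 2 lands with bottom-row=0; cleared 0 line(s) (total 0); column heights now [0 0 1 3], max=3
Drop 2: O rot0 at col 0 lands with bottom-row=0; cleared 1 line(s) (total 1); column heights now [1 1 0 2], max=2
Drop 3: Z rot2 at col 0 lands with bottom-row=1; cleared 0 line(s) (total 1); column heights now [3 3 2 2], max=3
Drop 4: I rot2 at col 0 lands with bottom-row=3; cleared 1 line(s) (total 2); column heights now [3 3 2 2], max=3
Drop 5: T rot1 at col 2 lands with bottom-row=2; cleared 0 line(s) (total 2); column heights now [3 3 5 4], max=5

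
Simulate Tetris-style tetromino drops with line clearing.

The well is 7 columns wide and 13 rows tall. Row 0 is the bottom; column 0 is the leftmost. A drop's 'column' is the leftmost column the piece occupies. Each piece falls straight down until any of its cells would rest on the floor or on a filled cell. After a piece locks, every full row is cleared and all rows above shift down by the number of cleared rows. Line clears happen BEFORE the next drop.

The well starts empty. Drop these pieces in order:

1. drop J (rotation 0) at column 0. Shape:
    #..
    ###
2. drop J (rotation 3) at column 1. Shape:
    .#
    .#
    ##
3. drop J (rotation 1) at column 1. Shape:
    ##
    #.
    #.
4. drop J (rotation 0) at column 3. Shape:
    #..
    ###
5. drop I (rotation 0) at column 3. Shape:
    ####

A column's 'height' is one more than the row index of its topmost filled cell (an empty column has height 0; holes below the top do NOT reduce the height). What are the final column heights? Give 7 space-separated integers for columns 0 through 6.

Answer: 2 5 5 3 3 3 3

Derivation:
Drop 1: J rot0 at col 0 lands with bottom-row=0; cleared 0 line(s) (total 0); column heights now [2 1 1 0 0 0 0], max=2
Drop 2: J rot3 at col 1 lands with bottom-row=1; cleared 0 line(s) (total 0); column heights now [2 2 4 0 0 0 0], max=4
Drop 3: J rot1 at col 1 lands with bottom-row=2; cleared 0 line(s) (total 0); column heights now [2 5 5 0 0 0 0], max=5
Drop 4: J rot0 at col 3 lands with bottom-row=0; cleared 0 line(s) (total 0); column heights now [2 5 5 2 1 1 0], max=5
Drop 5: I rot0 at col 3 lands with bottom-row=2; cleared 0 line(s) (total 0); column heights now [2 5 5 3 3 3 3], max=5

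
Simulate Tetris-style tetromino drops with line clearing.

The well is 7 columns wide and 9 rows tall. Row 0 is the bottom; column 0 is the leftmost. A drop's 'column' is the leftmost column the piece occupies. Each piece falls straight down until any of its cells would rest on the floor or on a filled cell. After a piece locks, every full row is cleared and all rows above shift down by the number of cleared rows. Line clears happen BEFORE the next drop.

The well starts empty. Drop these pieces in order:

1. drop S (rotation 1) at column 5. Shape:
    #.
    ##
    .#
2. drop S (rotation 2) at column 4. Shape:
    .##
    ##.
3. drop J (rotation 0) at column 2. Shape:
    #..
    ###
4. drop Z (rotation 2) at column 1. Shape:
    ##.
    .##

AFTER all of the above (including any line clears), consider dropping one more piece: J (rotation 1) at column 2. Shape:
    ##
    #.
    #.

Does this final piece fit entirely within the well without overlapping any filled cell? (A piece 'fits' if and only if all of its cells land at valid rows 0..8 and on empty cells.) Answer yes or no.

Answer: no

Derivation:
Drop 1: S rot1 at col 5 lands with bottom-row=0; cleared 0 line(s) (total 0); column heights now [0 0 0 0 0 3 2], max=3
Drop 2: S rot2 at col 4 lands with bottom-row=3; cleared 0 line(s) (total 0); column heights now [0 0 0 0 4 5 5], max=5
Drop 3: J rot0 at col 2 lands with bottom-row=4; cleared 0 line(s) (total 0); column heights now [0 0 6 5 5 5 5], max=6
Drop 4: Z rot2 at col 1 lands with bottom-row=6; cleared 0 line(s) (total 0); column heights now [0 8 8 7 5 5 5], max=8
Test piece J rot1 at col 2 (width 2): heights before test = [0 8 8 7 5 5 5]; fits = False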